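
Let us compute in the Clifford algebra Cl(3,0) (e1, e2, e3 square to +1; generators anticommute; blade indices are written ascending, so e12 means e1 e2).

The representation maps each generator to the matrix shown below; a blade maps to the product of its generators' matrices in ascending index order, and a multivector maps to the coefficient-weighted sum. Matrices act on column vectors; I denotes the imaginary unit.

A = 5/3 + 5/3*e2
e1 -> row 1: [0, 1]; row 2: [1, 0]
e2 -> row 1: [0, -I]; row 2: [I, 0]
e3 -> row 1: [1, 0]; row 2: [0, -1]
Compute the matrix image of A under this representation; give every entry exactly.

M = (5/3)*1 + (5/3)*rho(e2), summed entrywise (1 is the identity matrix):
Answer: row 1: [5/3, -5*I/3]; row 2: [5*I/3, 5/3]


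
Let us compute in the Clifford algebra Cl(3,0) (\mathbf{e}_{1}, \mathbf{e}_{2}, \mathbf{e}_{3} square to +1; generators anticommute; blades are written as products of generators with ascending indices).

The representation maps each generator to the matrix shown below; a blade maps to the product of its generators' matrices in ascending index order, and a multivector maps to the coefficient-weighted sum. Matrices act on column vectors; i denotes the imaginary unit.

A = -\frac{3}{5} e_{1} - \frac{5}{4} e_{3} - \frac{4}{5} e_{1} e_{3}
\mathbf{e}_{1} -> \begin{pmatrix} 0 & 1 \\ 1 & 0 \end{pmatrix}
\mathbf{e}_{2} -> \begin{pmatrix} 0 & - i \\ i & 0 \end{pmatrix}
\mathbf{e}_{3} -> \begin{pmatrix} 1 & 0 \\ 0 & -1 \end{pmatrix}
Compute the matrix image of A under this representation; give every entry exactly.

Bivector images (products of the table entries): rho(e_{1} e_{3}) = rho(\mathbf{e}_{1})rho(\mathbf{e}_{3}) = \begin{pmatrix} 0 & -1 \\ 1 & 0 \end{pmatrix}.
M = (-\frac{3}{5})*rho(e_{1}) + (-\frac{5}{4})*rho(e_{3}) + (-\frac{4}{5})*rho(e_{1} e_{3}), summed entrywise:
Answer: \begin{pmatrix} - \frac{5}{4} & \frac{1}{5} \\ - \frac{7}{5} & \frac{5}{4} \end{pmatrix}


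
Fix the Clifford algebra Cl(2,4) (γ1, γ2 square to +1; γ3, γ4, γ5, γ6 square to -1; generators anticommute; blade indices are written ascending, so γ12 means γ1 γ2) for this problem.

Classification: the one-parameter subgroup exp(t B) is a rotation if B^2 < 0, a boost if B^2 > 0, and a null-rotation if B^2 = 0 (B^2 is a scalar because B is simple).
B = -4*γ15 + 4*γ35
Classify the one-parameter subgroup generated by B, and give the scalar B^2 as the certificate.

B^2 term by term: the squares give (-4)^2*(γ15)^2 + (4)^2*(γ35)^2 = 16*(+1) + 16*(-1) = 0 (each basis 2-blade squares to minus the product of its generators' squares); cross terms between blades sharing an index anticommute and cancel. So B^2 = 0.
Answer: null-rotation, certificate B^2 = 0. Note: conjugating B changes its blade decomposition but never the scalar B^2 = 0, whose sign settles the classification.


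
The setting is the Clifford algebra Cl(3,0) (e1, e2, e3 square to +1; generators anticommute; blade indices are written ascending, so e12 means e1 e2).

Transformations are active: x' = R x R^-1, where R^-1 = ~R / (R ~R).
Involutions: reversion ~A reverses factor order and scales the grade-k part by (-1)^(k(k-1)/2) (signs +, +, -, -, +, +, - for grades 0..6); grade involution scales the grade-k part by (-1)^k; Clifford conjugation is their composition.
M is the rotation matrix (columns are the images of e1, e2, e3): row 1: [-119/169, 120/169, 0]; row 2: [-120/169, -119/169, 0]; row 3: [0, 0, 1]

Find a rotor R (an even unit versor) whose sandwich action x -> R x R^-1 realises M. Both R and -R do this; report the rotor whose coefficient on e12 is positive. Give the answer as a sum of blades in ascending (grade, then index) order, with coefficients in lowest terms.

Method: write R = a + b12*e12 + b13*e13 + b23*e23 with a^2 + b12^2 + b13^2 + b23^2 = 1 (so R^-1 = ~R). Expanding the columns R e_j ~R gives tr M = 4a^2 - 1 and, from the antisymmetric part, M21 - M12 = -4a*b12, M13 - M31 = 4a*b13, M32 - M23 = -4a*b23.
Here tr M = -69/169, so a^2 = (1 + tr M)/4 = 25/169 and a = ±5/13. Taking a = 5/13: M21 - M12 = -240/169, M13 - M31 = 0, M32 - M23 = 0, giving b12 = 12/13, b13 = 0, b23 = 0, i.e. R = 5/13 + 12/13*e12.
Its e12 coefficient is already positive.
Answer: 5/13 + 12/13*e12. Note: both R and -R realise this M (trace -69/169); the covering map identifies them, and the e12-coefficient sign is the tie-breaker.


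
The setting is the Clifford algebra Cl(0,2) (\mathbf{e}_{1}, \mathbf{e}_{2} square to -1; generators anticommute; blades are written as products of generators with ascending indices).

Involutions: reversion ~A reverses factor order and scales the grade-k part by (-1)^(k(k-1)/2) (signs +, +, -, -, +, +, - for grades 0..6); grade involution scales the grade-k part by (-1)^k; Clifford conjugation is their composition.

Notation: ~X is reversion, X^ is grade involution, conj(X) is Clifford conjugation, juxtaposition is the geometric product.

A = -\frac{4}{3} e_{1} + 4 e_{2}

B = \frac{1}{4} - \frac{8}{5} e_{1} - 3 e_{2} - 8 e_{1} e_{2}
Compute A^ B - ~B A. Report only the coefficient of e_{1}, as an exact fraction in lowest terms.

first term: -\frac{148}{15} + \frac{97}{3} e_{1} + \frac{29}{3} e_{2} - \frac{52}{5} e_{1} e_{2}
second term: \frac{148}{15} - \frac{97}{3} e_{1} - \frac{29}{3} e_{2} - \frac{52}{5} e_{1} e_{2}
Answer: \frac{194}{3}


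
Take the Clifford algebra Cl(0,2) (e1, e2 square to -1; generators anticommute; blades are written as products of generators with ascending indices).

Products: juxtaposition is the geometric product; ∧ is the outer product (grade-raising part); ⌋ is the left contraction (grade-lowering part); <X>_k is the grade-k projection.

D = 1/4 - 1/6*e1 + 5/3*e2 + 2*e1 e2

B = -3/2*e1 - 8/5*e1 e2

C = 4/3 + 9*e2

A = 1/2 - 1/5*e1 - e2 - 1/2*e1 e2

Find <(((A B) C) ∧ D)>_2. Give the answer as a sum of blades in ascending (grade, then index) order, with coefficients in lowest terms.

step 1: -11/10 + 17/20*e1 + 43/100*e2 - 23/10*e1 e2
step 2: -1601/300 + 131/6*e1 - 1399/150*e2 + 55/12*e1 e2
step 3: -1601/1200 + 5713/900*e1 - 20207/1800*e2 + 18221/720*e1 e2
step 4: 18221/720*e1 e2
Answer: 18221/720*e1 e2


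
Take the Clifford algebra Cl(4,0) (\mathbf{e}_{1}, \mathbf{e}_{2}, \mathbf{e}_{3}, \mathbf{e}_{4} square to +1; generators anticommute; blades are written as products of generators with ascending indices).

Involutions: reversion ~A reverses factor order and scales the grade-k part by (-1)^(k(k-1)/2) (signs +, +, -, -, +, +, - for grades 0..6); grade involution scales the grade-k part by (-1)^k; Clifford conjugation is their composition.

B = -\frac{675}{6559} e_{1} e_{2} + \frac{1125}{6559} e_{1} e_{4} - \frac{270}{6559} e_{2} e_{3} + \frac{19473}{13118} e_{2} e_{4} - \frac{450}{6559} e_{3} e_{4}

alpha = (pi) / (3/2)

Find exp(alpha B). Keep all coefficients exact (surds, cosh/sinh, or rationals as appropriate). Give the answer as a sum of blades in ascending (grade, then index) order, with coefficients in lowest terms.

B^2 term by term: the squares give (-\frac{675}{6559})^2*(e_{1} e_{2})^2 + (\frac{1125}{6559})^2*(e_{1} e_{4})^2 + (-\frac{270}{6559})^2*(e_{2} e_{3})^2 + (\frac{19473}{13118})^2*(e_{2} e_{4})^2 + (-\frac{450}{6559})^2*(e_{3} e_{4})^2 = \frac{455625}{43020481}*(-1) + \frac{1265625}{43020481}*(-1) + \frac{72900}{43020481}*(-1) + \frac{379197729}{172081924}*(-1) + \frac{202500}{43020481}*(-1) = -\frac{9}{4} (each basis 2-blade squares to minus the product of its generators' squares); cross terms between blades sharing an index anticommute and cancel; the commuting (index-disjoint) pairs give grade-4 terms 2*c*c'*(blade product), which cancel blade by blade — e_{1} e_{2} e_{3} e_{4}: \frac{607500}{43020481} - \frac{607500}{43020481} = 0 — confirming B is simple. So B^2 = -\frac{9}{4}.
B^2 = -\frac{9}{4} — circular case — the even/odd split gives cos and sin: l = \frac{3}{2}, alpha*l = \pi, so exp(alpha B) = cos(\pi) + (sin(\pi)/(\frac{3}{2}))*B = -1 + (0)*B.
Answer: -1


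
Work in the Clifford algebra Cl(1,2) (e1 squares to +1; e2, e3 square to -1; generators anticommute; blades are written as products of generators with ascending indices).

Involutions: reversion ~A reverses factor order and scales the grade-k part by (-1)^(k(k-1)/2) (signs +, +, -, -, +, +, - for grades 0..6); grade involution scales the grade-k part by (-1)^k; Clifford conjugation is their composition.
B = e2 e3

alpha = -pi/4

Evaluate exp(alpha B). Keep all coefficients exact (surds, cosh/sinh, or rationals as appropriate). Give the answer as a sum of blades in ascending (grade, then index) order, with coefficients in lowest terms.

B^2 = (1)^2*(e2 e3)^2 = 1*(-1) = -1 (a basis 2-blade squares to minus the product of its generators' squares).
B^2 = -1 — the series telescopes trigonometrically here: l = 1, alpha*l = -pi/4, so exp(alpha B) = cos(-pi/4) + (sin(-pi/4)/1)*B = sqrt(2)/2 + (-sqrt(2)/2)*B.
Answer: sqrt(2)/2 - sqrt(2)/2*e2 e3


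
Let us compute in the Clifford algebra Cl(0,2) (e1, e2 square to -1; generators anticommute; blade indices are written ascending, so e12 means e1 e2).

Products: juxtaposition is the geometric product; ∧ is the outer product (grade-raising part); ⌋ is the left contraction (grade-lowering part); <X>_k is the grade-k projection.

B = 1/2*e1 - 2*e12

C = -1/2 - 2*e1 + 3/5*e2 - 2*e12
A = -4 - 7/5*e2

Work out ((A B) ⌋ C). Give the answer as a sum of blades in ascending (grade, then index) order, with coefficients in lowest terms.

step 1: 4/5*e1 + 87/10*e12
step 2: 19 + 8/5*e2
Answer: 19 + 8/5*e2


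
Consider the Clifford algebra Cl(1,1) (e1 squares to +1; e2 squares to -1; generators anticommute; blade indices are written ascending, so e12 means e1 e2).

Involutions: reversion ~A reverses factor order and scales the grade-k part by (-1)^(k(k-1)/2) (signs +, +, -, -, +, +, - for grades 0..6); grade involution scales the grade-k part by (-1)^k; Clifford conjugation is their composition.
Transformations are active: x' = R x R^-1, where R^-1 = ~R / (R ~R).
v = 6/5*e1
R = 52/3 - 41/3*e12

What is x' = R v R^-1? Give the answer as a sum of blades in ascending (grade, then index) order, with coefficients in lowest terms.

~R = 52/3 + 41/3*e12, and R ~R = 341/3, so R^-1 = ~R / (341/3).
R v = 104/5*e1 + 82/5*e2
Answer: 1754/341*e1 + 8528/1705*e2


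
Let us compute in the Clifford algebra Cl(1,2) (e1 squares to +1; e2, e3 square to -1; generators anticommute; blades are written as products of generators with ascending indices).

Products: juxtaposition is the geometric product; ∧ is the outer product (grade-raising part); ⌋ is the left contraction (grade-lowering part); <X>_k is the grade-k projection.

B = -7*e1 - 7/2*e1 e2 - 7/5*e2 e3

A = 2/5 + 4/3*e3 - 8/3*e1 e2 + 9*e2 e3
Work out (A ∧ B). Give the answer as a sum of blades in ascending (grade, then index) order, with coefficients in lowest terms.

step 1: -14/5*e1 - 7/5*e1 e2 + 28/3*e1 e3 - 14/25*e2 e3 - 203/3*e1 e2 e3
Answer: -14/5*e1 - 7/5*e1 e2 + 28/3*e1 e3 - 14/25*e2 e3 - 203/3*e1 e2 e3


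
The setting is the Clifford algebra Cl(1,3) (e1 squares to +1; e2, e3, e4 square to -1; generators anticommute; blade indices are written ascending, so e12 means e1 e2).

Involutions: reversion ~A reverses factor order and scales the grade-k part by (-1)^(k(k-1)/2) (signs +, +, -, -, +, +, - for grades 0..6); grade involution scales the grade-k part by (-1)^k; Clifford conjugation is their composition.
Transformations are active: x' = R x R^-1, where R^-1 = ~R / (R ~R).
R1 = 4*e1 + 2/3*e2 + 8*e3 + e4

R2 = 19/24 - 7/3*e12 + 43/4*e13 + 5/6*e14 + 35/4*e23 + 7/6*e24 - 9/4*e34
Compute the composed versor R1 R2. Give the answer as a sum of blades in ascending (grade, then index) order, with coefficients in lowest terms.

Distribute over the terms of R1 (each basis-blade product reordered to ascending indices, repeated generators contracted through their squares):
(4*e1) R2 = 19/6*e1 - 28/3*e2 + 43*e3 + 10/3*e4 + 35*e123 + 14/3*e124 - 9*e134
(2/3*e2) R2 = -14/9*e1 + 19/36*e2 - 35/6*e3 - 7/9*e4 - 43/6*e123 - 5/9*e124 - 3/2*e234
(8*e3) R2 = 86*e1 + 70*e2 + 19/3*e3 + 18*e4 - 56/3*e123 - 20/3*e134 - 28/3*e234
(e4) R2 = 5/6*e1 + 7/6*e2 - 9/4*e3 + 19/24*e4 - 7/3*e124 + 43/4*e134 + 35/4*e234
Summing the partial products and collecting blades:
Answer: 796/9*e1 + 2245/36*e2 + 165/4*e3 + 1537/72*e4 + 55/6*e123 + 16/9*e124 - 59/12*e134 - 25/12*e234


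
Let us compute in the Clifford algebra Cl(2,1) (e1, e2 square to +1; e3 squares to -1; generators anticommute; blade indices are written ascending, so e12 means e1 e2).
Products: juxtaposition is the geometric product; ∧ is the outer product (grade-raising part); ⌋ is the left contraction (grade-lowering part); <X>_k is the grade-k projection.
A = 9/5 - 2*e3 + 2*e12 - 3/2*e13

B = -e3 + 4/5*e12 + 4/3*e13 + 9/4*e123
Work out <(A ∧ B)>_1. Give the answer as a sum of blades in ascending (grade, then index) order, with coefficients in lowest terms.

step 1: -9/5*e3 + 36/25*e12 + 12/5*e13 + 9/20*e123
step 2: -9/5*e3
Answer: -9/5*e3


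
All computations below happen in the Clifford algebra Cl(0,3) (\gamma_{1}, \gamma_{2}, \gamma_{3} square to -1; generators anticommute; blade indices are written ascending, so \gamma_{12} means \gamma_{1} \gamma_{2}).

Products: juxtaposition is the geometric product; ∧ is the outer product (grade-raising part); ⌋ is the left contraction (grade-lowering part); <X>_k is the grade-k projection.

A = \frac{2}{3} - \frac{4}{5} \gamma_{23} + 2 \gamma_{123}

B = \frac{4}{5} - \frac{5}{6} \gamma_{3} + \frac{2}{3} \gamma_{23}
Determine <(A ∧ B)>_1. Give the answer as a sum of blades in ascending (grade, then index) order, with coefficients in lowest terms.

step 1: \frac{8}{15} - \frac{5}{9} \gamma_{3} - \frac{44}{225} \gamma_{23} + \frac{8}{5} \gamma_{123}
step 2: -\frac{5}{9} \gamma_{3}
Answer: -\frac{5}{9} \gamma_{3}


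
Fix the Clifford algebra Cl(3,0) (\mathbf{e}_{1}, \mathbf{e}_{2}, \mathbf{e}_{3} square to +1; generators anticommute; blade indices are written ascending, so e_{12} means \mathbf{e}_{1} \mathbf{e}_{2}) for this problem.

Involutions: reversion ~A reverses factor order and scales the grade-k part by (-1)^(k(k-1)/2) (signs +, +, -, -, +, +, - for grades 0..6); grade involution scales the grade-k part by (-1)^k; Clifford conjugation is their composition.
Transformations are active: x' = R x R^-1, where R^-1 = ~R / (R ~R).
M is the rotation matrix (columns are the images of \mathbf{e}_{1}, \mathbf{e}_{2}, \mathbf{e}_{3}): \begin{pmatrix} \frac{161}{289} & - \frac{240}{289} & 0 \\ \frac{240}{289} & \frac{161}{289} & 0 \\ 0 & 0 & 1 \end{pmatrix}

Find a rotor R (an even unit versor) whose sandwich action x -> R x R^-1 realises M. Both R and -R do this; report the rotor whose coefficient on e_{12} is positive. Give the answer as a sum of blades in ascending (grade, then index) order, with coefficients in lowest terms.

Method: write R = a + b12*e_{12} + b13*e_{13} + b23*e_{23} with a^2 + b12^2 + b13^2 + b23^2 = 1 (so R^-1 = ~R). Expanding the columns R e_j ~R gives tr M = 4a^2 - 1 and, from the antisymmetric part, M21 - M12 = -4a*b12, M13 - M31 = 4a*b13, M32 - M23 = -4a*b23.
Here tr M = \frac{611}{289}, so a^2 = (1 + tr M)/4 = \frac{225}{289} and a = ±\frac{15}{17}. Taking a = \frac{15}{17}: M21 - M12 = \frac{480}{289}, M13 - M31 = 0, M32 - M23 = 0, giving b12 = -\frac{8}{17}, b13 = 0, b23 = 0, i.e. R = \frac{15}{17} - \frac{8}{17} e_{12}.
Its e_{12} coefficient is negative, so report the other preimage -R.
Answer: -\frac{15}{17} + \frac{8}{17} e_{12}. Why the constraint matters: R and -R act identically through the sandwich — M has trace \frac{611}{289} either way — so only the sign condition on e_{12} picks one of the two preimages.


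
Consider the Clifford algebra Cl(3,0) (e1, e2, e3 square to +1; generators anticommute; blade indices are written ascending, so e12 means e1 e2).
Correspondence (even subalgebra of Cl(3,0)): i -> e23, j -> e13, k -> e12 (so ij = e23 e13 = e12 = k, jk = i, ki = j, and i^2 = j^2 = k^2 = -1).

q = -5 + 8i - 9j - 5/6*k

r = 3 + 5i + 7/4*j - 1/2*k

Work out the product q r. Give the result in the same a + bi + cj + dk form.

In blades: q = -5 - 5/6*e12 - 9*e13 + 8*e23, r = 3 - 1/2*e12 + 7/4*e13 + 5*e23.
Distribute q over r term by term (generator squares from the signature, products reordered to ascending indices): (-5)*r = -15 + 5/2*e12 - 35/4*e13 - 25*e23; (-5/6*e12)*r = -5/12 - 5/2*e12 - 25/6*e13 + 35/24*e23; (-9*e13)*r = 63/4 + 45*e12 - 27*e13 + 9/2*e23; (8*e23)*r = -40 + 14*e12 + 4*e13 + 24*e23.
Sum: -119/3 + 59*e12 - 431/12*e13 + 119/24*e23; translating back through the correspondence:
Answer: -119/3 + 119/24*i - 431/12*j + 59k


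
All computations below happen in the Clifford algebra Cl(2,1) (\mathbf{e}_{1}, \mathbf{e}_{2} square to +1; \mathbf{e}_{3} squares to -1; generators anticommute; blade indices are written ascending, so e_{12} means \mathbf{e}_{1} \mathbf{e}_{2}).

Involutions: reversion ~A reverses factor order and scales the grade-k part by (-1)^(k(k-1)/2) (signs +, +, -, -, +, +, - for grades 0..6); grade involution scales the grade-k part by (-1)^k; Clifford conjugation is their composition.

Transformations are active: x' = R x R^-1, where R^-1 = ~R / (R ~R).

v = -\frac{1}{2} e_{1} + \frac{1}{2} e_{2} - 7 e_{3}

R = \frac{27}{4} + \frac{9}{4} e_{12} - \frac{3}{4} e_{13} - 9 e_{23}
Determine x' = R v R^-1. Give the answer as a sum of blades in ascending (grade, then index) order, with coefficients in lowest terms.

~R = \frac{27}{4} - \frac{9}{4} e_{12} + \frac{3}{4} e_{13} + 9 e_{23}, and R ~R = -\frac{495}{16}, so R^-1 = ~R / (-\frac{495}{16}).
R v = -\frac{15}{2} e_{1} - \frac{117}{2} e_{2} - \frac{345}{8} e_{3} - \frac{87}{8} e_{123}
Answer: \frac{101}{10} e_{1} + \frac{49}{2} e_{2} + \frac{137}{5} e_{3}


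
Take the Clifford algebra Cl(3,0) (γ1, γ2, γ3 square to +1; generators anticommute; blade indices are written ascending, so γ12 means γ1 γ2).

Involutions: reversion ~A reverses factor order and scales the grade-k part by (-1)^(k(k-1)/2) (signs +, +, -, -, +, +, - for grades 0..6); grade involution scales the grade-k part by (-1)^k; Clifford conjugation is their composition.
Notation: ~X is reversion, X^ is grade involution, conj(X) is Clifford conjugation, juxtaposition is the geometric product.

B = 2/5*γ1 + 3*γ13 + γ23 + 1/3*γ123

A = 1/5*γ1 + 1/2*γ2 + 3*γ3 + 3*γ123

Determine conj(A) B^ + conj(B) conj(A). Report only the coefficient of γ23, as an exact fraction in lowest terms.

first term: 27/25 + 6*γ1 + 12*γ2 - 11/10*γ3 + 4/5*γ12 - 41/30*γ13 - 17/15*γ23 + 13/10*γ123
second term: -23/25 + 12*γ1 - 6*γ2 - 11/10*γ3 - 4/5*γ12 + 41/30*γ13 - 19/15*γ23 - 13/10*γ123
Answer: -12/5


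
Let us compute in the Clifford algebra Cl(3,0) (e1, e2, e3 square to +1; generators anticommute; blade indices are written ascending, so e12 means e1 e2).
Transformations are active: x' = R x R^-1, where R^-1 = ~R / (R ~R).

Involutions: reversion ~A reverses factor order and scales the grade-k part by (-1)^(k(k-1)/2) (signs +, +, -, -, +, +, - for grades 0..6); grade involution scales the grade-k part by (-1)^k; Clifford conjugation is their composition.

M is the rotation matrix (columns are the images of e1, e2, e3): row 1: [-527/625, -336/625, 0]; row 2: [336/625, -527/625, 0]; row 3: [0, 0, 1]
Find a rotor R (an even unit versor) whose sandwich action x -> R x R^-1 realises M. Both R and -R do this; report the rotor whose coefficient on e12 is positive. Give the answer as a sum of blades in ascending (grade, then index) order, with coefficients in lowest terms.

Method: write R = a + b12*e12 + b13*e13 + b23*e23 with a^2 + b12^2 + b13^2 + b23^2 = 1 (so R^-1 = ~R). Expanding the columns R e_j ~R gives tr M = 4a^2 - 1 and, from the antisymmetric part, M21 - M12 = -4a*b12, M13 - M31 = 4a*b13, M32 - M23 = -4a*b23.
Here tr M = -429/625, so a^2 = (1 + tr M)/4 = 49/625 and a = ±7/25. Taking a = 7/25: M21 - M12 = 672/625, M13 - M31 = 0, M32 - M23 = 0, giving b12 = -24/25, b13 = 0, b23 = 0, i.e. R = 7/25 - 24/25*e12.
Its e12 coefficient is negative, so report the other preimage -R.
Answer: -7/25 + 24/25*e12. Uniqueness: Spin(3) -> SO(3) maps R and -R to the same rotation of trace -429/625; fixing the sign of the e12 coefficient removes the ambiguity.


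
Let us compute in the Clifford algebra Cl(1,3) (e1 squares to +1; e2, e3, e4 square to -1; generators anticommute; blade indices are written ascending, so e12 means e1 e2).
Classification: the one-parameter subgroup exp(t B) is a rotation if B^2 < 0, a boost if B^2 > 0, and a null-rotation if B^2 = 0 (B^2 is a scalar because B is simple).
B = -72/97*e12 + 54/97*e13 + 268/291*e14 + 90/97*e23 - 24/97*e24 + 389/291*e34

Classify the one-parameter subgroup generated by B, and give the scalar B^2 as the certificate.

B^2 term by term: the squares give (-72/97)^2*(e12)^2 + (54/97)^2*(e13)^2 + (268/291)^2*(e14)^2 + (90/97)^2*(e23)^2 + (-24/97)^2*(e24)^2 + (389/291)^2*(e34)^2 = 5184/9409*(+1) + 2916/9409*(+1) + 71824/84681*(+1) + 8100/9409*(-1) + 576/9409*(-1) + 151321/84681*(-1) = -1 (each basis 2-blade squares to minus the product of its generators' squares); cross terms between blades sharing an index anticommute and cancel; the commuting (index-disjoint) pairs give grade-4 terms 2*c*c'*(blade product), which cancel blade by blade — e1234: -18672/9409 + 2592/9409 + 16080/9409 = 0 — confirming B is simple. So B^2 = -1.
Answer: rotation, certificate B^2 = -1. The invariant at work: B^2 = -1 is unchanged by conjugation, hence its sign classifies the subgroup whatever basis B is written in.


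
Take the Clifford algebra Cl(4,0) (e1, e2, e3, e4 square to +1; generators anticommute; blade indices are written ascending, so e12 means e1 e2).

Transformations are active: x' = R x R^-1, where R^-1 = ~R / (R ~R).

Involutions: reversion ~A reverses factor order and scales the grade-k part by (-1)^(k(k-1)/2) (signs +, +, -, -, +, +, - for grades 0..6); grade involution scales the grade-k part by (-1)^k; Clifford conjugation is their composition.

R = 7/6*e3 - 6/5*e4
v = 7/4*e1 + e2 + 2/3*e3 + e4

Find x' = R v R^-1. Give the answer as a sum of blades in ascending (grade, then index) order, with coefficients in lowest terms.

~R = 7/6*e3 - 6/5*e4, and R ~R = 2521/900, so R^-1 = ~R / (2521/900).
R v = -19/45 - 49/24*e13 + 21/10*e14 - 7/6*e23 + 6/5*e24 + 59/30*e34
Answer: -7/4*e1 - e2 - 7702/7563*e3 - 1609/2521*e4


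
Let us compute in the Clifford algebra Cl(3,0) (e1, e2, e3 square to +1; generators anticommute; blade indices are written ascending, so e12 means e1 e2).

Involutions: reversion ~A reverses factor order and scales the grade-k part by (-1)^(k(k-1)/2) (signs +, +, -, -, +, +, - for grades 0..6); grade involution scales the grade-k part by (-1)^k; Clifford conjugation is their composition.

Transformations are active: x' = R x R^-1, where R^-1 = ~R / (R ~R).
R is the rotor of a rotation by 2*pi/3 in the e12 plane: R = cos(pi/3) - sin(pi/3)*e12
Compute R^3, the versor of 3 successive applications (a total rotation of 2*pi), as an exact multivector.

Because a rotor carries half the rotation angle, composing 3 copies of this e12-plane rotor multiplies the phase: 3*(pi/3) = pi, hence R^3 = cos(pi) - sin(pi)*e12.
cos(pi) = -1 and sin(pi) = 0, so R^3 = -1. The total rotation 2*pi is 1 full turn, so every vector returns to itself, yet the rotor is -1, on the OTHER sheet of the double cover (an odd number of 2*pi turns).
Answer: -1


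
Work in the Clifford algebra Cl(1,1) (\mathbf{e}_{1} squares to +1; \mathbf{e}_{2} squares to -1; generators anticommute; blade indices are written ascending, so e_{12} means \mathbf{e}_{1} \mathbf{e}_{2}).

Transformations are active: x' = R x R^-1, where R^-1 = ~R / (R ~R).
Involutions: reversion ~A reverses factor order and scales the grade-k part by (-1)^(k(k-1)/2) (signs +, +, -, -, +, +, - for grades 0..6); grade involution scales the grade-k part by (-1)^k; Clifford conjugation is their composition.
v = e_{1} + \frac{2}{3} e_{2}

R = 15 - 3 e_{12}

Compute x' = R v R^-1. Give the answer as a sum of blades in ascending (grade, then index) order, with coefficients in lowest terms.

~R = 15 + 3 e_{12}, and R ~R = 216, so R^-1 = ~R / (216).
R v = 17 e_{1} + 13 e_{2}
Answer: \frac{49}{36} e_{1} + \frac{41}{36} e_{2}


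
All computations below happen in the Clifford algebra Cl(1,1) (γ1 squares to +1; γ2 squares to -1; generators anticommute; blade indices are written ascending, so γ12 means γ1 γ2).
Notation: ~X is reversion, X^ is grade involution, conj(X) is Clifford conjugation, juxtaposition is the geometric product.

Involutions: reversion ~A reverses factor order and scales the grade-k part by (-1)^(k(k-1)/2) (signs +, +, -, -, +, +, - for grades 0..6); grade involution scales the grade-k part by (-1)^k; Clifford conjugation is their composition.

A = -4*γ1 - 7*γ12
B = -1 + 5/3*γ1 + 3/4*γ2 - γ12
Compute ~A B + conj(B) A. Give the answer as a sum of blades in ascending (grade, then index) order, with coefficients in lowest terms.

first term: -41/3 - 5/4*γ1 - 23/3*γ2 - 10*γ12
second term: -1/3 + 37/4*γ1 + 47/3*γ2 + 4*γ12
Answer: -14 + 8*γ1 + 8*γ2 - 6*γ12


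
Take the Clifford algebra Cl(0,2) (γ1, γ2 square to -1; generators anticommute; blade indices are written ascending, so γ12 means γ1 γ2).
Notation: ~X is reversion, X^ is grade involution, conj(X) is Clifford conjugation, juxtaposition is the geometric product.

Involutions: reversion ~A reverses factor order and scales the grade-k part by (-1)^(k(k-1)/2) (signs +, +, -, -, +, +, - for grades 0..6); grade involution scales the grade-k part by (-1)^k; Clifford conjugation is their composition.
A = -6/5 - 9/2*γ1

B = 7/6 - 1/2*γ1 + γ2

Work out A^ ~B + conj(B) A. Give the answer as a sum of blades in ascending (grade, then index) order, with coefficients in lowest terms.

first term: 17/20 + 117/20*γ1 - 6/5*γ2 + 9/2*γ12
second term: 17/20 - 117/20*γ1 + 6/5*γ2 - 9/2*γ12
Answer: 17/10


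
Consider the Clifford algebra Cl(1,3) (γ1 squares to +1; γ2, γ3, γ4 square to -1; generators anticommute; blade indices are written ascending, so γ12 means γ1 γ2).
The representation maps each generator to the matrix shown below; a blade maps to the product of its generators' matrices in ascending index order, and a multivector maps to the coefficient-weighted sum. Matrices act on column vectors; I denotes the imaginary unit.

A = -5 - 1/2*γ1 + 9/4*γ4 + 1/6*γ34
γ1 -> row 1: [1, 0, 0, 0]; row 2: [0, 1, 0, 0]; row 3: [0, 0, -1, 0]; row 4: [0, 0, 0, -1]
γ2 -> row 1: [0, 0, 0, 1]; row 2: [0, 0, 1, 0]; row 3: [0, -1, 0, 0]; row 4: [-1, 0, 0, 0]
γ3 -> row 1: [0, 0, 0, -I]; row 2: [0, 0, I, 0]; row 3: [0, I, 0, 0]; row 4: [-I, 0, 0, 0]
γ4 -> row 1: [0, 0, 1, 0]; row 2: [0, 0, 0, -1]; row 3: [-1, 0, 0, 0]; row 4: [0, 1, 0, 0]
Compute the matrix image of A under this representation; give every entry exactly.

Bivector images (products of the table entries): rho(γ34) = rho(γ3)rho(γ4) = row 1: [0, -I, 0, 0]; row 2: [-I, 0, 0, 0]; row 3: [0, 0, 0, -I]; row 4: [0, 0, -I, 0].
M = (-5)*1 + (-1/2)*rho(γ1) + (9/4)*rho(γ4) + (1/6)*rho(γ34), summed entrywise (1 is the identity matrix):
Answer: row 1: [-11/2, -I/6, 9/4, 0]; row 2: [-I/6, -11/2, 0, -9/4]; row 3: [-9/4, 0, -9/2, -I/6]; row 4: [0, 9/4, -I/6, -9/2]


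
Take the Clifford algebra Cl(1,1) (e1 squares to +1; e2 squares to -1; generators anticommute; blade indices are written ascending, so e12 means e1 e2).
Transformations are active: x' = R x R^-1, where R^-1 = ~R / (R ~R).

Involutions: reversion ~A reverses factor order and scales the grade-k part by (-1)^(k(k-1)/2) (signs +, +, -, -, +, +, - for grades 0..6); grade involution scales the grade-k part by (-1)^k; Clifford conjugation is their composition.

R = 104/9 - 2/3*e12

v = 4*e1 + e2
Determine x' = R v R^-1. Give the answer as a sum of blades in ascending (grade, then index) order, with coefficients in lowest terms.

~R = 104/9 + 2/3*e12, and R ~R = 10780/81, so R^-1 = ~R / (10780/81).
R v = 422/9*e1 + 128/9*e2
Answer: 11164/2695*e1 + 3961/2695*e2


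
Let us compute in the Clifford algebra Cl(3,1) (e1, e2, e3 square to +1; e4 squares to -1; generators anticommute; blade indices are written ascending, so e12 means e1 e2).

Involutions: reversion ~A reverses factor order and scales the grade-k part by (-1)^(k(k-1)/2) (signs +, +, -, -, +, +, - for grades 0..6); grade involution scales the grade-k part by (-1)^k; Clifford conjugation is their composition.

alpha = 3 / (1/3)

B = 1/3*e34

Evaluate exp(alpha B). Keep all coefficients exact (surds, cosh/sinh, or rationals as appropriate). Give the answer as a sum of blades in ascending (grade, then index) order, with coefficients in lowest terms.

B^2 = (1/3)^2*(e34)^2 = 1/9*(+1) = 1/9 (a basis 2-blade squares to minus the product of its generators' squares).
B^2 = 1/9 — since the square is positive, the closed form is hyperbolic: l = 1/3, alpha*l = 3, so exp(alpha B) = cosh(3) + (sinh(3)/(1/3))*B = cosh(3) + (3*sinh(3))*B.
Answer: cosh(3) + sinh(3)*e34


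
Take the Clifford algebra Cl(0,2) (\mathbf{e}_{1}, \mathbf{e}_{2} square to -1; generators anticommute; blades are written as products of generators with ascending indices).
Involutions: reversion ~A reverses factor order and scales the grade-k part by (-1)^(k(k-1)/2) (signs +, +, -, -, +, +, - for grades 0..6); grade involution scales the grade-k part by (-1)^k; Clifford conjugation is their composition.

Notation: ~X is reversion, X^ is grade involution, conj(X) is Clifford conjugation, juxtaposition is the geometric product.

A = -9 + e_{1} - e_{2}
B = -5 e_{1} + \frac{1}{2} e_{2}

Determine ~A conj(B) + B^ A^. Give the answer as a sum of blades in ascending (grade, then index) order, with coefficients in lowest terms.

first term: -\frac{11}{2} - 45 e_{1} + \frac{9}{2} e_{2} + \frac{9}{2} e_{1} e_{2}
second term: \frac{11}{2} - 45 e_{1} + \frac{9}{2} e_{2} + \frac{9}{2} e_{1} e_{2}
Answer: -90 e_{1} + 9 e_{2} + 9 e_{1} e_{2}


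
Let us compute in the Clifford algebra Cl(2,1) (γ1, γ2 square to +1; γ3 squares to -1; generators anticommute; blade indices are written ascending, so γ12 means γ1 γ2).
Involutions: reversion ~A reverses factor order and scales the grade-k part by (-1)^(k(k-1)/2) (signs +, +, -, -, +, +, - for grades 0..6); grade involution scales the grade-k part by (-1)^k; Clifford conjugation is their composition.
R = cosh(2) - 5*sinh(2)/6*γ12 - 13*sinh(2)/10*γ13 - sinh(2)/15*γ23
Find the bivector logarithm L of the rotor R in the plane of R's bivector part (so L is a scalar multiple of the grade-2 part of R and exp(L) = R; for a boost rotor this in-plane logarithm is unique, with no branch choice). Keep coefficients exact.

The scalar part of R is cosh(2), which fixes the rapidity magnitude through cosh (cosh is even, so it cannot fix the sign — the bivector part carries that); dividing the bivector part by sinh of the rapidity gives the plane, and L = rapidity * plane, where the joint sign ambiguity of (rapidity, plane) cancels in the product.
Concretely: cosh(rapidity) = cosh(2) gives rapidity = ±2, and since rapidity/sinh(rapidity) is even the sign is immaterial: L = (rapidity/sinh(rapidity)) * <R>_2 = (2/sinh(2)) * <R>_2.
Answer: -5/3*γ12 - 13/5*γ13 - 2/15*γ23


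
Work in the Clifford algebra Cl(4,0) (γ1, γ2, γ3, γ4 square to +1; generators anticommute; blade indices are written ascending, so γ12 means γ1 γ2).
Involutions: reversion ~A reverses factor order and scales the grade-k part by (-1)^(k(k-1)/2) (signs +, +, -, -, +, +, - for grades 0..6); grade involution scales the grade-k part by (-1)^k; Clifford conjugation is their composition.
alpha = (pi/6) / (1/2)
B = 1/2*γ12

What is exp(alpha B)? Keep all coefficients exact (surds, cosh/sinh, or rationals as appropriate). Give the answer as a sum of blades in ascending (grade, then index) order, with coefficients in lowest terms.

B^2 = (1/2)^2*(γ12)^2 = 1/4*(-1) = -1/4 (a basis 2-blade squares to minus the product of its generators' squares).
B^2 = -1/4 — the series telescopes trigonometrically here: l = 1/2, alpha*l = pi/6, so exp(alpha B) = cos(pi/6) + (sin(pi/6)/(1/2))*B = sqrt(3)/2 + (1)*B.
Answer: sqrt(3)/2 + 1/2*γ12


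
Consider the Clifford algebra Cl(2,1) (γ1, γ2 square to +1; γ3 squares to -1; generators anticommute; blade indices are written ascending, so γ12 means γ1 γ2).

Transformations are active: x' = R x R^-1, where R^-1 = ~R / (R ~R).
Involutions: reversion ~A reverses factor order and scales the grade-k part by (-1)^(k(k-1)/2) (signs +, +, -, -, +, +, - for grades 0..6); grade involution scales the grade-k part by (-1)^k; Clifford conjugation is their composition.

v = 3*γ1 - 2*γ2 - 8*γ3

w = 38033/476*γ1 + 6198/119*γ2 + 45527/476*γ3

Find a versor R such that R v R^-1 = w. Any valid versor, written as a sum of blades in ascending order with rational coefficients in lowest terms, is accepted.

The midline construction: v and w both square to -51, so reflecting in their sum 39461/476*γ1 + 5960/119*γ2 + 41719/476*γ3 exchanges them.
Answer: 39461/476*γ1 + 5960/119*γ2 + 41719/476*γ3


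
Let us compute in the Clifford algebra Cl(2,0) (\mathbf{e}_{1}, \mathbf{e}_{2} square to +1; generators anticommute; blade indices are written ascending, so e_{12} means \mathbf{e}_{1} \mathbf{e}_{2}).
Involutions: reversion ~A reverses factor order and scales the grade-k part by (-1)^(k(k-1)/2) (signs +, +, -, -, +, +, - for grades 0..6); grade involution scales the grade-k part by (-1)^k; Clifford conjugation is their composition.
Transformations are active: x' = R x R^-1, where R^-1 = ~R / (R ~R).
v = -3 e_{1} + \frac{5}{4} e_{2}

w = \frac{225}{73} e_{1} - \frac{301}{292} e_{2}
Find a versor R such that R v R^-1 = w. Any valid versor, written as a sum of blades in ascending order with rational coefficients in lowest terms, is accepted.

Key observation: q(v) = q(w) = \frac{169}{16} (sandwiches preserve the norm), so R = v + w = \frac{6}{73} e_{1} + \frac{16}{73} e_{2} works whenever it is invertible — the component of v along it is kept and (v - w)/2 reverses, sending v to w.
Answer: \frac{6}{73} e_{1} + \frac{16}{73} e_{2}


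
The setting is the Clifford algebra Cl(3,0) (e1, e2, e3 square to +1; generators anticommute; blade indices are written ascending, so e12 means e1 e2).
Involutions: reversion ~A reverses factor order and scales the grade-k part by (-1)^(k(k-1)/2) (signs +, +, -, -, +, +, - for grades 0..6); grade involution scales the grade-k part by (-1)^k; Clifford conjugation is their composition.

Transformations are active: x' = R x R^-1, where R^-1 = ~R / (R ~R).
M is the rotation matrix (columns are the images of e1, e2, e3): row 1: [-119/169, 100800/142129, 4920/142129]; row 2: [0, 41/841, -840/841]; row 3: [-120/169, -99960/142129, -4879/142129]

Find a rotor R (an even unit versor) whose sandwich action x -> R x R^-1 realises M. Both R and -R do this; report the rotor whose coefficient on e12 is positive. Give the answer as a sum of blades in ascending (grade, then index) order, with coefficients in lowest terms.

Method: write R = a + b12*e12 + b13*e13 + b23*e23 with a^2 + b12^2 + b13^2 + b23^2 = 1 (so R^-1 = ~R). Expanding the columns R e_j ~R gives tr M = 4a^2 - 1 and, from the antisymmetric part, M21 - M12 = -4a*b12, M13 - M31 = 4a*b13, M32 - M23 = -4a*b23.
Here tr M = -98029/142129, so a^2 = (1 + tr M)/4 = 11025/142129 and a = ±105/377. Taking a = 105/377: M21 - M12 = -100800/142129, M13 - M31 = 105840/142129, M32 - M23 = 42000/142129, giving b12 = 240/377, b13 = 252/377, b23 = -100/377, i.e. R = 105/377 + 240/377*e12 + 252/377*e13 - 100/377*e23.
Its e12 coefficient is already positive.
Answer: 105/377 + 240/377*e12 + 252/377*e13 - 100/377*e23. Why the constraint matters: R and -R act identically through the sandwich — M has trace -98029/142129 either way — so only the sign condition on e12 picks one of the two preimages.


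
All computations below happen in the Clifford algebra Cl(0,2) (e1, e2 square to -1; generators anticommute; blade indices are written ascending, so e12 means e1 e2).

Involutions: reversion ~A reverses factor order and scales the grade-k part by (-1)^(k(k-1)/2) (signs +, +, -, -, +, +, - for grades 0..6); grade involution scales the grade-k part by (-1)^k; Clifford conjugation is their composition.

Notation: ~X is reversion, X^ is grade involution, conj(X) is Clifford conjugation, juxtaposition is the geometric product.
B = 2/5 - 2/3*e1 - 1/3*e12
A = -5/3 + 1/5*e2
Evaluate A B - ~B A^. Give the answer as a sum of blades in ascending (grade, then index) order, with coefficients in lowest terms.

first term: -2/3 + 47/45*e1 + 2/25*e2 + 31/45*e12
second term: -2/3 + 53/45*e1 - 2/25*e2 - 19/45*e12
Answer: -2/15*e1 + 4/25*e2 + 10/9*e12


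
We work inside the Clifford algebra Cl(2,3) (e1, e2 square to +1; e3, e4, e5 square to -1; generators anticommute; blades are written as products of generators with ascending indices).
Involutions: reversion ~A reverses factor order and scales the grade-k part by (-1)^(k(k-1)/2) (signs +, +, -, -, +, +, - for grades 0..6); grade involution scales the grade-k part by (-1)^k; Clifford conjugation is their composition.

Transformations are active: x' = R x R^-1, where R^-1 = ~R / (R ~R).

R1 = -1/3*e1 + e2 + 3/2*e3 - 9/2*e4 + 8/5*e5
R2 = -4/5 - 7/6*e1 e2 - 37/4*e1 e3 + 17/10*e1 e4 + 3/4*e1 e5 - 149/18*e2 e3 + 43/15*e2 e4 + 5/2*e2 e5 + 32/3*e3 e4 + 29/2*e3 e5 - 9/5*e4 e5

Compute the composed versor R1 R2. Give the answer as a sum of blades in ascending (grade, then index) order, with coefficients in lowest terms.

Distribute over the terms of R1 (each basis-blade product reordered to ascending indices, repeated generators contracted through their squares):
(-1/3*e1) R2 = 4/15*e1 + 7/18*e2 + 37/12*e3 - 17/30*e4 - 1/4*e5 + 149/54*e1 e2 e3 - 43/45*e1 e2 e4 - 5/6*e1 e2 e5 - 32/9*e1 e3 e4 - 29/6*e1 e3 e5 + 3/5*e1 e4 e5
(e2) R2 = 7/6*e1 - 4/5*e2 - 149/18*e3 + 43/15*e4 + 5/2*e5 + 37/4*e1 e2 e3 - 17/10*e1 e2 e4 - 3/4*e1 e2 e5 + 32/3*e2 e3 e4 + 29/2*e2 e3 e5 - 9/5*e2 e4 e5
(3/2*e3) R2 = -111/8*e1 - 149/12*e2 - 6/5*e3 - 16*e4 - 87/4*e5 - 7/4*e1 e2 e3 - 51/20*e1 e3 e4 - 9/8*e1 e3 e5 - 43/10*e2 e3 e4 - 15/4*e2 e3 e5 - 27/10*e3 e4 e5
(-9/2*e4) R2 = -153/20*e1 - 129/10*e2 - 48*e3 + 18/5*e4 - 81/10*e5 + 21/4*e1 e2 e4 + 333/8*e1 e3 e4 + 27/8*e1 e4 e5 + 149/4*e2 e3 e4 + 45/4*e2 e4 e5 + 261/4*e3 e4 e5
(8/5*e5) R2 = 6/5*e1 + 4*e2 + 116/5*e3 - 72/25*e4 - 32/25*e5 - 28/15*e1 e2 e5 - 74/5*e1 e3 e5 + 68/25*e1 e4 e5 - 596/45*e2 e3 e5 + 344/75*e2 e4 e5 + 256/15*e3 e4 e5
Summing the partial products and collecting blades:
Answer: -2267/120*e1 - 3911/180*e2 - 1123/36*e3 - 649/50*e4 - 722/25*e5 + 277/27*e1 e2 e3 + 467/180*e1 e2 e4 - 69/20*e1 e2 e5 + 12787/360*e1 e3 e4 - 2491/120*e1 e3 e5 + 1339/200*e1 e4 e5 + 2617/60*e2 e3 e4 - 449/180*e2 e3 e5 + 4211/300*e2 e4 e5 + 4777/60*e3 e4 e5


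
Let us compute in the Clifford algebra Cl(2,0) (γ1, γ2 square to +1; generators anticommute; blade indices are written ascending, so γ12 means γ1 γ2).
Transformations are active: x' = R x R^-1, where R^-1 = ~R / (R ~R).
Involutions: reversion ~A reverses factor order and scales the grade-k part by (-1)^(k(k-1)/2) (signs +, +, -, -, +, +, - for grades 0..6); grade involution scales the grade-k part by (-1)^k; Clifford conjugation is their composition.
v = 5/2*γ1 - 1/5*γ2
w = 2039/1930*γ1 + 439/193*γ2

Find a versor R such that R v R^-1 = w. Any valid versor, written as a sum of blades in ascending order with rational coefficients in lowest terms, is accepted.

Construction: equal norms (both 629/100) license R = v + w = 3432/965*γ1 + 2002/965*γ2 — nothing changes along that direction, while (v - w)/2 changes sign, so v maps onto w.
Answer: 3432/965*γ1 + 2002/965*γ2


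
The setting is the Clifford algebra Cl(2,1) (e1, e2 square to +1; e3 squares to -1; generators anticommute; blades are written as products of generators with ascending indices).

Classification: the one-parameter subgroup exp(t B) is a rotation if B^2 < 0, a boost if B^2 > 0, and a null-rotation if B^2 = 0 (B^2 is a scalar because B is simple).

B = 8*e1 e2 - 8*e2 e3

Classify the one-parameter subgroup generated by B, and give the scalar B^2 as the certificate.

B^2 term by term: the squares give (8)^2*(e1 e2)^2 + (-8)^2*(e2 e3)^2 = 64*(-1) + 64*(+1) = 0 (each basis 2-blade squares to minus the product of its generators' squares); cross terms between blades sharing an index anticommute and cancel. So B^2 = 0.
Answer: null-rotation, certificate B^2 = 0. One invariant decides it: the square 0 survives every conjugation, and its sign is exactly the classification.
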